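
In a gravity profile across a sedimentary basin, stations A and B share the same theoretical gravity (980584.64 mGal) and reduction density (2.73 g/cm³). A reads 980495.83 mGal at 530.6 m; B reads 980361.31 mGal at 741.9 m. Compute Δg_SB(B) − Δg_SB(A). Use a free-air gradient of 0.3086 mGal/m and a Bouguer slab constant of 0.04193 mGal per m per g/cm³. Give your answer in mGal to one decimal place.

Δg_SB(A) = 980495.83 − 980584.64 + 0.3086×530.6 − 0.04193×2.73×530.6 = 14.20 mGal
Δg_SB(B) = 980361.31 − 980584.64 + 0.3086×741.9 − 0.04193×2.73×741.9 = -79.30 mGal
Difference = -79.30 − (14.20) = -93.50 mGal

-93.5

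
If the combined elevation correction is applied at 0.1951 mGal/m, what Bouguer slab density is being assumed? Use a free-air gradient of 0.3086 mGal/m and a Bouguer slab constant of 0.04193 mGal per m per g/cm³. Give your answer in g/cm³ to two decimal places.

2.71

0.1951 = 0.3086 − 0.04193 × ρ
ρ = (0.3086 − 0.1951) / 0.04193 = 2.71 g/cm³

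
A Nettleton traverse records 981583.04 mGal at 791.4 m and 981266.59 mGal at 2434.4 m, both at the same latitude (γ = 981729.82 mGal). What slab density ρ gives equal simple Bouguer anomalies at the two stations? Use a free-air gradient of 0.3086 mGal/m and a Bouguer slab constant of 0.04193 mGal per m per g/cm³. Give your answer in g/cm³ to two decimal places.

Δg_obs = 981266.59 − 981583.04 = -316.45 mGal over Δh = 2434.4 − 791.4 = 1643.0 m
Equal Bouguer anomalies ⇒ Δg_obs + (0.3086 − 0.04193ρ)·Δh = 0
0.3086 − 0.04193ρ = −Δg_obs/Δh = 0.19260
ρ = (0.3086 − 0.19260) / 0.04193 = 2.77 g/cm³

2.77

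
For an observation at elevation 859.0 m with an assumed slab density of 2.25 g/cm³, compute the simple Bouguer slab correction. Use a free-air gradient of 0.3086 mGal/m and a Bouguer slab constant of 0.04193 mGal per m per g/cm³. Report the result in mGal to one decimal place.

81.0

Bouguer slab correction = 0.04193 × 2.25 × 859.0 = 81.0 mGal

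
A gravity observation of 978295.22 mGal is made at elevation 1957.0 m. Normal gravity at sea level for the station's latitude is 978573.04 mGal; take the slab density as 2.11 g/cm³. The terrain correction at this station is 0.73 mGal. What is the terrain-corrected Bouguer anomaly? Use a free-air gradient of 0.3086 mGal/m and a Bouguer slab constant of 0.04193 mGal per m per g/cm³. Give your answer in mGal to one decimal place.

Free-air correction = 0.3086 × 1957.0 = 603.93 mGal
Free-air anomaly = 978295.22 − 978573.04 + (603.93) = 326.11 mGal
Bouguer slab correction = 0.04193 × 2.11 × 1957.0 = 173.14 mGal
Simple Bouguer anomaly = 326.11 − (173.14) = 152.97 mGal
Complete Bouguer anomaly = 152.97 + 0.73 = 153.70 mGal

153.7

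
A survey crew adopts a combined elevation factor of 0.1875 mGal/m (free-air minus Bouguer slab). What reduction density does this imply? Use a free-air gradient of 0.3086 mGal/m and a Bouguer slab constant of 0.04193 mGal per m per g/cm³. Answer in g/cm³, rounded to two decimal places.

0.1875 = 0.3086 − 0.04193 × ρ
ρ = (0.3086 − 0.1875) / 0.04193 = 2.89 g/cm³

2.89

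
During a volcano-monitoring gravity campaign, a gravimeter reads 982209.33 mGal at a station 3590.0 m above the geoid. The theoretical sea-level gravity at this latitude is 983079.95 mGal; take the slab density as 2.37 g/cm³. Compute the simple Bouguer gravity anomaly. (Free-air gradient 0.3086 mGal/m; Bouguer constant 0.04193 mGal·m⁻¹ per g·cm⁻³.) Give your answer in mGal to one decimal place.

Free-air correction = 0.3086 × 3590.0 = 1107.87 mGal
Free-air anomaly = 982209.33 − 983079.95 + (1107.87) = 237.25 mGal
Bouguer slab correction = 0.04193 × 2.37 × 3590.0 = 356.75 mGal
Simple Bouguer anomaly = 237.25 − (356.75) = -119.50 mGal

-119.5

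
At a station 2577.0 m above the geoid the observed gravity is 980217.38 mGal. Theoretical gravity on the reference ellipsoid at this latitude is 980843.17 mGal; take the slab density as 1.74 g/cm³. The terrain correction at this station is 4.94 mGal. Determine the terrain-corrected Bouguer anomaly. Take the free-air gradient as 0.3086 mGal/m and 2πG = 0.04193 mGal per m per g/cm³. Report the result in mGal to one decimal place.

Free-air correction = 0.3086 × 2577.0 = 795.26 mGal
Free-air anomaly = 980217.38 − 980843.17 + (795.26) = 169.47 mGal
Bouguer slab correction = 0.04193 × 1.74 × 2577.0 = 188.01 mGal
Simple Bouguer anomaly = 169.47 − (188.01) = -18.54 mGal
Complete Bouguer anomaly = -18.54 + 4.94 = -13.60 mGal

-13.6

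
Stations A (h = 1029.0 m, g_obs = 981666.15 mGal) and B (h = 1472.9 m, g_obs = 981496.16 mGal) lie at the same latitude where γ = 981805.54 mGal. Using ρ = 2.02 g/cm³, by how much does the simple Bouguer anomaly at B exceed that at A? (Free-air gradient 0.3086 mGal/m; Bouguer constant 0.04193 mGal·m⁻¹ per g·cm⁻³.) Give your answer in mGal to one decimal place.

-70.6

Δg_SB(A) = 981666.15 − 981805.54 + 0.3086×1029.0 − 0.04193×2.02×1029.0 = 91.00 mGal
Δg_SB(B) = 981496.16 − 981805.54 + 0.3086×1472.9 − 0.04193×2.02×1472.9 = 20.40 mGal
Difference = 20.40 − (91.00) = -70.60 mGal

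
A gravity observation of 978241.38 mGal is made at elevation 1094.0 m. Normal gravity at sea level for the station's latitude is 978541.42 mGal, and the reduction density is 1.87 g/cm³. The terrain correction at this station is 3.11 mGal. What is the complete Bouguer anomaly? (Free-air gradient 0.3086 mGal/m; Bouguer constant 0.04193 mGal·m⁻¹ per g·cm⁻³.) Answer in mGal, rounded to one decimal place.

Free-air correction = 0.3086 × 1094.0 = 337.61 mGal
Free-air anomaly = 978241.38 − 978541.42 + (337.61) = 37.57 mGal
Bouguer slab correction = 0.04193 × 1.87 × 1094.0 = 85.78 mGal
Simple Bouguer anomaly = 37.57 − (85.78) = -48.21 mGal
Complete Bouguer anomaly = -48.21 + 3.11 = -45.10 mGal

-45.1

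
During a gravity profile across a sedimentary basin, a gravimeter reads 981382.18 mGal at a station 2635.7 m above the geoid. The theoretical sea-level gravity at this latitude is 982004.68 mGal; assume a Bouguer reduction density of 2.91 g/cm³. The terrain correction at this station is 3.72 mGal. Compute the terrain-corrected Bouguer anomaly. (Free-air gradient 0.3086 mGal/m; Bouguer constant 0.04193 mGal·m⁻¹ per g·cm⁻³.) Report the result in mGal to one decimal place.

-127.0

Free-air correction = 0.3086 × 2635.7 = 813.38 mGal
Free-air anomaly = 981382.18 − 982004.68 + (813.38) = 190.88 mGal
Bouguer slab correction = 0.04193 × 2.91 × 2635.7 = 321.60 mGal
Simple Bouguer anomaly = 190.88 − (321.60) = -130.72 mGal
Complete Bouguer anomaly = -130.72 + 3.72 = -127.00 mGal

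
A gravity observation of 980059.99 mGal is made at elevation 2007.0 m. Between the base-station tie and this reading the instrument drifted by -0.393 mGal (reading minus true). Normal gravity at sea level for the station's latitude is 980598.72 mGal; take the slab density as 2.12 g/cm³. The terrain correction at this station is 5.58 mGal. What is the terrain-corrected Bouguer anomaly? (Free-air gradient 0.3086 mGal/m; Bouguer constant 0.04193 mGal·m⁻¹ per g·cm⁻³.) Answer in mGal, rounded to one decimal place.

Drift-corrected reading = 980059.99 − (-0.393) = 980060.383 mGal
Free-air correction = 0.3086 × 2007.0 = 619.36 mGal
Free-air anomaly = 980060.383 − 980598.72 + (619.36) = 81.023 mGal
Bouguer slab correction = 0.04193 × 2.12 × 2007.0 = 178.41 mGal
Simple Bouguer anomaly = 81.023 − (178.41) = -97.387 mGal
Complete Bouguer anomaly = -97.387 + 5.58 = -91.807 mGal

-91.8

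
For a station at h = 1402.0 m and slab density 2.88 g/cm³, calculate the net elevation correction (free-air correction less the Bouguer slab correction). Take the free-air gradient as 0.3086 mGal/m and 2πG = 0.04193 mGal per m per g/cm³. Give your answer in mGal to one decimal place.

263.4

Combined gradient = 0.3086 − 0.04193 × 2.88 = 0.1878416 mGal/m
Combined elevation correction = 0.1878416 × 1402.0 = 263.4 mGal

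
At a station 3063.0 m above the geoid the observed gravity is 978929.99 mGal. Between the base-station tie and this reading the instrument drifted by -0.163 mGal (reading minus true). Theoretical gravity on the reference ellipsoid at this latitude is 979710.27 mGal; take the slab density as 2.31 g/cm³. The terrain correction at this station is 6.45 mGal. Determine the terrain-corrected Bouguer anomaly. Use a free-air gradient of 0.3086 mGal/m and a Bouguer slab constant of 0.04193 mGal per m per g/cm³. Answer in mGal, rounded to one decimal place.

-125.1

Drift-corrected reading = 978929.99 − (-0.163) = 978930.153 mGal
Free-air correction = 0.3086 × 3063.0 = 945.24 mGal
Free-air anomaly = 978930.153 − 979710.27 + (945.24) = 165.123 mGal
Bouguer slab correction = 0.04193 × 2.31 × 3063.0 = 296.68 mGal
Simple Bouguer anomaly = 165.123 − (296.68) = -131.557 mGal
Complete Bouguer anomaly = -131.557 + 6.45 = -125.107 mGal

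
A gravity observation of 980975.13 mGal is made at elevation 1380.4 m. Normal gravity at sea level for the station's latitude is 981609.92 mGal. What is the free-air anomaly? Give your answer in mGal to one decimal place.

Free-air correction = 0.3086 × 1380.4 = 425.99 mGal
Free-air anomaly = 980975.13 − 981609.92 + (425.99) = -208.80 mGal

-208.8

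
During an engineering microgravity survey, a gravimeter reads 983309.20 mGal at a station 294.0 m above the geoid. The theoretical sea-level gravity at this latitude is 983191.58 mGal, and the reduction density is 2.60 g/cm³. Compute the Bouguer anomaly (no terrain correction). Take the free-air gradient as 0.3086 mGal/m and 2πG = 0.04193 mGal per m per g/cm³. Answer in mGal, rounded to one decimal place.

176.3

Free-air correction = 0.3086 × 294.0 = 90.73 mGal
Free-air anomaly = 983309.20 − 983191.58 + (90.73) = 208.35 mGal
Bouguer slab correction = 0.04193 × 2.60 × 294.0 = 32.05 mGal
Simple Bouguer anomaly = 208.35 − (32.05) = 176.30 mGal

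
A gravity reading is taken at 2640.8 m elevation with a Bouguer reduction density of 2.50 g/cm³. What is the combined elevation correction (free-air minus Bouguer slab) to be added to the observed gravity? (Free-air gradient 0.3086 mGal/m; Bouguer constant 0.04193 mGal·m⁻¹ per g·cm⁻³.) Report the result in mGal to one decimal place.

538.1

Combined gradient = 0.3086 − 0.04193 × 2.50 = 0.2037750 mGal/m
Combined elevation correction = 0.2037750 × 2640.8 = 538.1 mGal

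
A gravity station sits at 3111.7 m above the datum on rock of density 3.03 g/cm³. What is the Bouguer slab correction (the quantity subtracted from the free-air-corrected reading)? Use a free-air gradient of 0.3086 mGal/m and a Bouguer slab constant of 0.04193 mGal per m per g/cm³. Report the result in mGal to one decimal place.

Bouguer slab correction = 0.04193 × 3.03 × 3111.7 = 395.3 mGal

395.3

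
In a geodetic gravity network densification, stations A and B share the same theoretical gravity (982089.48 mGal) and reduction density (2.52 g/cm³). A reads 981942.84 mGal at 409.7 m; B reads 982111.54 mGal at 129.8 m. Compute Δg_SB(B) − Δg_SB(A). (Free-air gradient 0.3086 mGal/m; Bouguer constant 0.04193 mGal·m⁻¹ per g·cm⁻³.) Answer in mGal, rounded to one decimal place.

Δg_SB(A) = 981942.84 − 982089.48 + 0.3086×409.7 − 0.04193×2.52×409.7 = -63.50 mGal
Δg_SB(B) = 982111.54 − 982089.48 + 0.3086×129.8 − 0.04193×2.52×129.8 = 48.40 mGal
Difference = 48.40 − (-63.50) = 111.90 mGal

111.9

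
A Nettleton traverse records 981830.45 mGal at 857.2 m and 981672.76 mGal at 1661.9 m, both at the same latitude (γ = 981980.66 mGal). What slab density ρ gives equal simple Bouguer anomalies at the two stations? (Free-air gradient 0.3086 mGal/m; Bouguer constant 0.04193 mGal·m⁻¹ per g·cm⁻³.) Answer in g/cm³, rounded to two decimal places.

2.69

Δg_obs = 981672.76 − 981830.45 = -157.69 mGal over Δh = 1661.9 − 857.2 = 804.7 m
Equal Bouguer anomalies ⇒ Δg_obs + (0.3086 − 0.04193ρ)·Δh = 0
0.3086 − 0.04193ρ = −Δg_obs/Δh = 0.19596
ρ = (0.3086 − 0.19596) / 0.04193 = 2.69 g/cm³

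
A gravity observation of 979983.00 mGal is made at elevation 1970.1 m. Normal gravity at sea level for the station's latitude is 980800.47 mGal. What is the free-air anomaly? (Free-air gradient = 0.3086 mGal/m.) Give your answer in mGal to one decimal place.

-209.5

Free-air correction = 0.3086 × 1970.1 = 607.97 mGal
Free-air anomaly = 979983.00 − 980800.47 + (607.97) = -209.50 mGal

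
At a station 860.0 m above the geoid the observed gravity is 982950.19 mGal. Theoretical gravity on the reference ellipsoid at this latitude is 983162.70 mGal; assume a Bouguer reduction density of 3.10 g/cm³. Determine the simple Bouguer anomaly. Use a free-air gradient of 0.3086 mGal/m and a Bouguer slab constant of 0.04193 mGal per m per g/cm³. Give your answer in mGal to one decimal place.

-58.9

Free-air correction = 0.3086 × 860.0 = 265.40 mGal
Free-air anomaly = 982950.19 − 983162.70 + (265.40) = 52.89 mGal
Bouguer slab correction = 0.04193 × 3.10 × 860.0 = 111.79 mGal
Simple Bouguer anomaly = 52.89 − (111.79) = -58.90 mGal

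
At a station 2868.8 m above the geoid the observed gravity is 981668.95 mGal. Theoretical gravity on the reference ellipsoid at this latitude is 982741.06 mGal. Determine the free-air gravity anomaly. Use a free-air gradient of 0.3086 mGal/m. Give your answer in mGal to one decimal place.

-186.8

Free-air correction = 0.3086 × 2868.8 = 885.31 mGal
Free-air anomaly = 981668.95 − 982741.06 + (885.31) = -186.80 mGal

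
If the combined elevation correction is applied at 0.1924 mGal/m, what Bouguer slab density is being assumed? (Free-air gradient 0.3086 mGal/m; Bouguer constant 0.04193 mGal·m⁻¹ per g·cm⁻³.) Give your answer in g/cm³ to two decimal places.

2.77

0.1924 = 0.3086 − 0.04193 × ρ
ρ = (0.3086 − 0.1924) / 0.04193 = 2.77 g/cm³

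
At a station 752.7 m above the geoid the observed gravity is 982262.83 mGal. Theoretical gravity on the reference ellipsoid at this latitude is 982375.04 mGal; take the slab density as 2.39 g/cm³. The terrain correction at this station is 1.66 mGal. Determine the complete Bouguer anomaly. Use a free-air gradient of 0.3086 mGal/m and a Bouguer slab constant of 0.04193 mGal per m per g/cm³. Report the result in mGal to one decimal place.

Free-air correction = 0.3086 × 752.7 = 232.28 mGal
Free-air anomaly = 982262.83 − 982375.04 + (232.28) = 120.07 mGal
Bouguer slab correction = 0.04193 × 2.39 × 752.7 = 75.43 mGal
Simple Bouguer anomaly = 120.07 − (75.43) = 44.64 mGal
Complete Bouguer anomaly = 44.64 + 1.66 = 46.30 mGal

46.3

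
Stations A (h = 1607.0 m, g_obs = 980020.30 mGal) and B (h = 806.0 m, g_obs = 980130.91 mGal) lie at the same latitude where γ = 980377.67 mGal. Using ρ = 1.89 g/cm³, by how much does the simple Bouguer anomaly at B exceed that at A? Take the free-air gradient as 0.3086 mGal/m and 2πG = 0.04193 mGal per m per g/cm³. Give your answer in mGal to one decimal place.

-73.1

Δg_SB(A) = 980020.30 − 980377.67 + 0.3086×1607.0 − 0.04193×1.89×1607.0 = 11.20 mGal
Δg_SB(B) = 980130.91 − 980377.67 + 0.3086×806.0 − 0.04193×1.89×806.0 = -61.90 mGal
Difference = -61.90 − (11.20) = -73.10 mGal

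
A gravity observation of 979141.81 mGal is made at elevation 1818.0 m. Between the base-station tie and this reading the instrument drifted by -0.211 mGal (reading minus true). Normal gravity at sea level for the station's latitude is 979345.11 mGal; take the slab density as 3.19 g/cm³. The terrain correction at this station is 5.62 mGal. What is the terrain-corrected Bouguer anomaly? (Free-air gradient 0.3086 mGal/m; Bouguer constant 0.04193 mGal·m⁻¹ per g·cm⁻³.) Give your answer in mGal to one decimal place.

120.4

Drift-corrected reading = 979141.81 − (-0.211) = 979142.021 mGal
Free-air correction = 0.3086 × 1818.0 = 561.03 mGal
Free-air anomaly = 979142.021 − 979345.11 + (561.03) = 357.941 mGal
Bouguer slab correction = 0.04193 × 3.19 × 1818.0 = 243.17 mGal
Simple Bouguer anomaly = 357.941 − (243.17) = 114.771 mGal
Complete Bouguer anomaly = 114.771 + 5.62 = 120.391 mGal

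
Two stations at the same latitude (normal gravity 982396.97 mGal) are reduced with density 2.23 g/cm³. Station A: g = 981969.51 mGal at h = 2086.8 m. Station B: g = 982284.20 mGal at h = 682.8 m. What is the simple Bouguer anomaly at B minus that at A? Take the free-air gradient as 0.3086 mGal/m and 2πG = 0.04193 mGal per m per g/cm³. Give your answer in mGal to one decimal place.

Δg_SB(A) = 981969.51 − 982396.97 + 0.3086×2086.8 − 0.04193×2.23×2086.8 = 21.40 mGal
Δg_SB(B) = 982284.20 − 982396.97 + 0.3086×682.8 − 0.04193×2.23×682.8 = 34.10 mGal
Difference = 34.10 − (21.40) = 12.70 mGal

12.7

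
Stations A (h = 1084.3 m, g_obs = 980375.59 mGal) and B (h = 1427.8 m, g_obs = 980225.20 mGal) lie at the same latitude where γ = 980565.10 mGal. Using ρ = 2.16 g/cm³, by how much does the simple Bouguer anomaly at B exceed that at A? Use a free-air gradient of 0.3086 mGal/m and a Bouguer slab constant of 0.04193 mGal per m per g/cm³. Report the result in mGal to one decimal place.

Δg_SB(A) = 980375.59 − 980565.10 + 0.3086×1084.3 − 0.04193×2.16×1084.3 = 46.90 mGal
Δg_SB(B) = 980225.20 − 980565.10 + 0.3086×1427.8 − 0.04193×2.16×1427.8 = -28.60 mGal
Difference = -28.60 − (46.90) = -75.50 mGal

-75.5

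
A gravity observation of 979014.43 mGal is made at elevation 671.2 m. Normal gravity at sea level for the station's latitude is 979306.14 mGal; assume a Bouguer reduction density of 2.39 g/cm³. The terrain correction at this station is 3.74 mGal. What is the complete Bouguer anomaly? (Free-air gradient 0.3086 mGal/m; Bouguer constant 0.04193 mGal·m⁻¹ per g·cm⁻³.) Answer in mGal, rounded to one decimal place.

Free-air correction = 0.3086 × 671.2 = 207.13 mGal
Free-air anomaly = 979014.43 − 979306.14 + (207.13) = -84.58 mGal
Bouguer slab correction = 0.04193 × 2.39 × 671.2 = 67.26 mGal
Simple Bouguer anomaly = -84.58 − (67.26) = -151.84 mGal
Complete Bouguer anomaly = -151.84 + 3.74 = -148.10 mGal

-148.1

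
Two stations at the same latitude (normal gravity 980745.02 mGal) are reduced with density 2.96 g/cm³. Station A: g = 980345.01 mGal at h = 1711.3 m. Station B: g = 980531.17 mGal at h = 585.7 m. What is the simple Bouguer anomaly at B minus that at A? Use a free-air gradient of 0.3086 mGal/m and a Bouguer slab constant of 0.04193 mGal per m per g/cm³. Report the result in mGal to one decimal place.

Δg_SB(A) = 980345.01 − 980745.02 + 0.3086×1711.3 − 0.04193×2.96×1711.3 = -84.30 mGal
Δg_SB(B) = 980531.17 − 980745.02 + 0.3086×585.7 − 0.04193×2.96×585.7 = -105.80 mGal
Difference = -105.80 − (-84.30) = -21.50 mGal

-21.5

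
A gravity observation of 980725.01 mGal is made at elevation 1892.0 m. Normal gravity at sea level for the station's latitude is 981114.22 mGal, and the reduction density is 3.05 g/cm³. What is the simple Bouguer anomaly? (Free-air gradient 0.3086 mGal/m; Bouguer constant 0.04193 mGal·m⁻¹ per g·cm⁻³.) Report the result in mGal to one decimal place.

Free-air correction = 0.3086 × 1892.0 = 583.87 mGal
Free-air anomaly = 980725.01 − 981114.22 + (583.87) = 194.66 mGal
Bouguer slab correction = 0.04193 × 3.05 × 1892.0 = 241.96 mGal
Simple Bouguer anomaly = 194.66 − (241.96) = -47.30 mGal

-47.3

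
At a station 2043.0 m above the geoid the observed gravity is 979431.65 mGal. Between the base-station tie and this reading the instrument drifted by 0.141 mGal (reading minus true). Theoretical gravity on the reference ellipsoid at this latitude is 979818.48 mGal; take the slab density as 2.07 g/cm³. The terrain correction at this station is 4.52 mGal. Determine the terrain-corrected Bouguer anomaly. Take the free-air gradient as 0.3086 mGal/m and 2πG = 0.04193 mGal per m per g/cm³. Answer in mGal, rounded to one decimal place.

70.7

Drift-corrected reading = 979431.65 − (0.141) = 979431.509 mGal
Free-air correction = 0.3086 × 2043.0 = 630.47 mGal
Free-air anomaly = 979431.509 − 979818.48 + (630.47) = 243.499 mGal
Bouguer slab correction = 0.04193 × 2.07 × 2043.0 = 177.32 mGal
Simple Bouguer anomaly = 243.499 − (177.32) = 66.179 mGal
Complete Bouguer anomaly = 66.179 + 4.52 = 70.699 mGal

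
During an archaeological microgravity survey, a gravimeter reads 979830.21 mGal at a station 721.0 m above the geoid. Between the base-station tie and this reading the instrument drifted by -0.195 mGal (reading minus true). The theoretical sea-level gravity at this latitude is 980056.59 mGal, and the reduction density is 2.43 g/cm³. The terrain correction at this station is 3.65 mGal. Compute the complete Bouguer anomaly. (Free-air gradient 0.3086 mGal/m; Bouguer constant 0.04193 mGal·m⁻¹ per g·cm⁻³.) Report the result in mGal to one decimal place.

-73.5

Drift-corrected reading = 979830.21 − (-0.195) = 979830.405 mGal
Free-air correction = 0.3086 × 721.0 = 222.50 mGal
Free-air anomaly = 979830.405 − 980056.59 + (222.50) = -3.685 mGal
Bouguer slab correction = 0.04193 × 2.43 × 721.0 = 73.46 mGal
Simple Bouguer anomaly = -3.685 − (73.46) = -77.145 mGal
Complete Bouguer anomaly = -77.145 + 3.65 = -73.495 mGal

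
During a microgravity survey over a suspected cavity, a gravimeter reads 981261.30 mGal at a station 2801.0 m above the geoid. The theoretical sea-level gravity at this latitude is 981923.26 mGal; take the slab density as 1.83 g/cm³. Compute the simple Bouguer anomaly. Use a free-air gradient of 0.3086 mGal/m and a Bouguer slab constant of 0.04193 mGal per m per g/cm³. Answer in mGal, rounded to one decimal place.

-12.5

Free-air correction = 0.3086 × 2801.0 = 864.39 mGal
Free-air anomaly = 981261.30 − 981923.26 + (864.39) = 202.43 mGal
Bouguer slab correction = 0.04193 × 1.83 × 2801.0 = 214.93 mGal
Simple Bouguer anomaly = 202.43 − (214.93) = -12.50 mGal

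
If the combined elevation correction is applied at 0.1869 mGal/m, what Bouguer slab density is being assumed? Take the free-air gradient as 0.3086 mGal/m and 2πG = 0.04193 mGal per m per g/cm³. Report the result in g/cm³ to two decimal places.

0.1869 = 0.3086 − 0.04193 × ρ
ρ = (0.3086 − 0.1869) / 0.04193 = 2.90 g/cm³

2.90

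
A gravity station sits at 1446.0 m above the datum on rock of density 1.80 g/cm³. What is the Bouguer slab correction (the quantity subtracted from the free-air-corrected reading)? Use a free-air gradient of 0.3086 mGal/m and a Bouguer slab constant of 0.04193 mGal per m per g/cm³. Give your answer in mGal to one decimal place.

109.1

Bouguer slab correction = 0.04193 × 1.80 × 1446.0 = 109.1 mGal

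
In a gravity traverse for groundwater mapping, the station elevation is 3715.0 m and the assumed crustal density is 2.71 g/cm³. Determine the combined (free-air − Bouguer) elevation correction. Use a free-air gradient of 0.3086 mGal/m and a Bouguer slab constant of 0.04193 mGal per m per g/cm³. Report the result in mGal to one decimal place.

724.3

Combined gradient = 0.3086 − 0.04193 × 2.71 = 0.1949697 mGal/m
Combined elevation correction = 0.1949697 × 3715.0 = 724.3 mGal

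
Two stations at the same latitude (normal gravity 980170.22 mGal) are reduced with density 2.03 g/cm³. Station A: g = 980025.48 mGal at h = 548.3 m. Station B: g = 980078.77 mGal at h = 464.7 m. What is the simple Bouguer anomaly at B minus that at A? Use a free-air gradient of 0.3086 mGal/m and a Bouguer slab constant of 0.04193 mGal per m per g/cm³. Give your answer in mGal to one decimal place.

34.6

Δg_SB(A) = 980025.48 − 980170.22 + 0.3086×548.3 − 0.04193×2.03×548.3 = -22.20 mGal
Δg_SB(B) = 980078.77 − 980170.22 + 0.3086×464.7 − 0.04193×2.03×464.7 = 12.40 mGal
Difference = 12.40 − (-22.20) = 34.60 mGal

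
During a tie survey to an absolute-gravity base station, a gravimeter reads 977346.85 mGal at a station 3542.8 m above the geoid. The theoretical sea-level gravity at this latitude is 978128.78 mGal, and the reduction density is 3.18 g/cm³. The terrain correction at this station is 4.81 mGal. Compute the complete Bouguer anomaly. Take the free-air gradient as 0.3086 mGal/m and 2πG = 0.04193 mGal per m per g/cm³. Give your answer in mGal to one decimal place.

Free-air correction = 0.3086 × 3542.8 = 1093.31 mGal
Free-air anomaly = 977346.85 − 978128.78 + (1093.31) = 311.38 mGal
Bouguer slab correction = 0.04193 × 3.18 × 3542.8 = 472.39 mGal
Simple Bouguer anomaly = 311.38 − (472.39) = -161.01 mGal
Complete Bouguer anomaly = -161.01 + 4.81 = -156.20 mGal

-156.2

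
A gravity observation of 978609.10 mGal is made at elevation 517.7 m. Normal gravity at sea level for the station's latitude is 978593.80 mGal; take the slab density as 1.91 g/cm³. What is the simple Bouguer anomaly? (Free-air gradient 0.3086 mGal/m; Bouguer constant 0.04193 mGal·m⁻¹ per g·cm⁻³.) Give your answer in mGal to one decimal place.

133.6

Free-air correction = 0.3086 × 517.7 = 159.76 mGal
Free-air anomaly = 978609.10 − 978593.80 + (159.76) = 175.06 mGal
Bouguer slab correction = 0.04193 × 1.91 × 517.7 = 41.46 mGal
Simple Bouguer anomaly = 175.06 − (41.46) = 133.60 mGal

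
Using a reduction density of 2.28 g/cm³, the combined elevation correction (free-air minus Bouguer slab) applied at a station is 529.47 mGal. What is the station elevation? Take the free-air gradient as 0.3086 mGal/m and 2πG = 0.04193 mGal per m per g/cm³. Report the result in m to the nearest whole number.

2486

Combined gradient = 0.3086 − 0.04193 × 2.28 = 0.2129996 mGal/m
h = 529.47 / 0.2129996 = 2485.78 m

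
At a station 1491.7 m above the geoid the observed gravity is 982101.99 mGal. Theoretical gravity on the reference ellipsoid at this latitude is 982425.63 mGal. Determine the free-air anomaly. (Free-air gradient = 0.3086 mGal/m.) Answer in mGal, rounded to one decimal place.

136.7

Free-air correction = 0.3086 × 1491.7 = 460.34 mGal
Free-air anomaly = 982101.99 − 982425.63 + (460.34) = 136.70 mGal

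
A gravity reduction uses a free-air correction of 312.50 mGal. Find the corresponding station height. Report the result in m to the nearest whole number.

1013

h = 312.50 / 0.3086 = 1012.64 m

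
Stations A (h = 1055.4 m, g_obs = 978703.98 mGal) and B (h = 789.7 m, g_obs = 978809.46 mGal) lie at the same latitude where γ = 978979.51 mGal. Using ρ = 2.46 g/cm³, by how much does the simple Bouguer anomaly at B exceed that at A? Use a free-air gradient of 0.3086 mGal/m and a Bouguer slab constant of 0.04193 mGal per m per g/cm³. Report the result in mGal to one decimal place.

Δg_SB(A) = 978703.98 − 978979.51 + 0.3086×1055.4 − 0.04193×2.46×1055.4 = -58.70 mGal
Δg_SB(B) = 978809.46 − 978979.51 + 0.3086×789.7 − 0.04193×2.46×789.7 = -7.80 mGal
Difference = -7.80 − (-58.70) = 50.90 mGal

50.9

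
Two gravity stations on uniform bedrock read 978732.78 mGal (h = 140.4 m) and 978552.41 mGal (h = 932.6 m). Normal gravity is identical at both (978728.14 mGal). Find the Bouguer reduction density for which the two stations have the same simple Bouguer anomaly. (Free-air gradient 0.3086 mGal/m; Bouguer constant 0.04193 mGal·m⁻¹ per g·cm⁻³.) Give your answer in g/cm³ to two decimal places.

1.93

Δg_obs = 978552.41 − 978732.78 = -180.37 mGal over Δh = 932.6 − 140.4 = 792.2 m
Equal Bouguer anomalies ⇒ Δg_obs + (0.3086 − 0.04193ρ)·Δh = 0
0.3086 − 0.04193ρ = −Δg_obs/Δh = 0.22768
ρ = (0.3086 − 0.22768) / 0.04193 = 1.93 g/cm³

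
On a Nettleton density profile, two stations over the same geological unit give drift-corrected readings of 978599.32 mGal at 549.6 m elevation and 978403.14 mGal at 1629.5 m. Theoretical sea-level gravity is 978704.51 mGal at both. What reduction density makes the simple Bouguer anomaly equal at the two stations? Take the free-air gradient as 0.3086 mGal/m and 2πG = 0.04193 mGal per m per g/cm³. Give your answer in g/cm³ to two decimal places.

Δg_obs = 978403.14 − 978599.32 = -196.18 mGal over Δh = 1629.5 − 549.6 = 1079.9 m
Equal Bouguer anomalies ⇒ Δg_obs + (0.3086 − 0.04193ρ)·Δh = 0
0.3086 − 0.04193ρ = −Δg_obs/Δh = 0.18166
ρ = (0.3086 − 0.18166) / 0.04193 = 3.03 g/cm³

3.03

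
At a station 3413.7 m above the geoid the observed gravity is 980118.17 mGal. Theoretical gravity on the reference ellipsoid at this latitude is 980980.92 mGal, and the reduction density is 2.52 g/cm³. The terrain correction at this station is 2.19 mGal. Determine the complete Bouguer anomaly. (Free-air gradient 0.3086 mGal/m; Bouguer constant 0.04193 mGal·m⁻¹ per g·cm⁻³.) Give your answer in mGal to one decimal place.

-167.8

Free-air correction = 0.3086 × 3413.7 = 1053.47 mGal
Free-air anomaly = 980118.17 − 980980.92 + (1053.47) = 190.72 mGal
Bouguer slab correction = 0.04193 × 2.52 × 3413.7 = 360.70 mGal
Simple Bouguer anomaly = 190.72 − (360.70) = -169.98 mGal
Complete Bouguer anomaly = -169.98 + 2.19 = -167.79 mGal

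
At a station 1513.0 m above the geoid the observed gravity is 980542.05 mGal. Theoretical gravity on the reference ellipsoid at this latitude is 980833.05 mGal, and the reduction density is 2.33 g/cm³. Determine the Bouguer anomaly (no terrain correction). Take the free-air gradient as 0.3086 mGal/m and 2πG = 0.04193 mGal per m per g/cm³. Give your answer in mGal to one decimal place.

28.1

Free-air correction = 0.3086 × 1513.0 = 466.91 mGal
Free-air anomaly = 980542.05 − 980833.05 + (466.91) = 175.91 mGal
Bouguer slab correction = 0.04193 × 2.33 × 1513.0 = 147.82 mGal
Simple Bouguer anomaly = 175.91 − (147.82) = 28.09 mGal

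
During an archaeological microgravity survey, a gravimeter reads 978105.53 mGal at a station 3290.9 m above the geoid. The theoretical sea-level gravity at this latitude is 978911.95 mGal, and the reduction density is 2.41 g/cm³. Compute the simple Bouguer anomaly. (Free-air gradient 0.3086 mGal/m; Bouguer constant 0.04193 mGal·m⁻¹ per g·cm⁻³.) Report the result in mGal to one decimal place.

Free-air correction = 0.3086 × 3290.9 = 1015.57 mGal
Free-air anomaly = 978105.53 − 978911.95 + (1015.57) = 209.15 mGal
Bouguer slab correction = 0.04193 × 2.41 × 3290.9 = 332.55 mGal
Simple Bouguer anomaly = 209.15 − (332.55) = -123.40 mGal

-123.4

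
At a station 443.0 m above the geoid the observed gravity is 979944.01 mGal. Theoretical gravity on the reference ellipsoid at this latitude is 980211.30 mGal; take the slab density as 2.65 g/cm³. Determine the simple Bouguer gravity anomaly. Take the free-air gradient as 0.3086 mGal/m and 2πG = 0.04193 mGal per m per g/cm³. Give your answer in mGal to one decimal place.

Free-air correction = 0.3086 × 443.0 = 136.71 mGal
Free-air anomaly = 979944.01 − 980211.30 + (136.71) = -130.58 mGal
Bouguer slab correction = 0.04193 × 2.65 × 443.0 = 49.22 mGal
Simple Bouguer anomaly = -130.58 − (49.22) = -179.80 mGal

-179.8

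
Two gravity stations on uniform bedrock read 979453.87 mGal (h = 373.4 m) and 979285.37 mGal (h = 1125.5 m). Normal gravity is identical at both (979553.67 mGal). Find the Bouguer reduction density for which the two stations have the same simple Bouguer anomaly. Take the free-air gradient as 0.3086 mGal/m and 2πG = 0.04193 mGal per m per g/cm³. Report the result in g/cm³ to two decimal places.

Δg_obs = 979285.37 − 979453.87 = -168.50 mGal over Δh = 1125.5 − 373.4 = 752.1 m
Equal Bouguer anomalies ⇒ Δg_obs + (0.3086 − 0.04193ρ)·Δh = 0
0.3086 − 0.04193ρ = −Δg_obs/Δh = 0.22404
ρ = (0.3086 − 0.22404) / 0.04193 = 2.02 g/cm³

2.02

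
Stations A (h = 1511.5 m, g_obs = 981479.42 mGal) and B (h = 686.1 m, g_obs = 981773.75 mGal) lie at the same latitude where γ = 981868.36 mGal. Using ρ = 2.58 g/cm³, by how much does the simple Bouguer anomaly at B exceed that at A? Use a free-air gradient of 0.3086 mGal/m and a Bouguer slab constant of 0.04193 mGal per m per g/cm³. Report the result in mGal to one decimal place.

128.9

Δg_SB(A) = 981479.42 − 981868.36 + 0.3086×1511.5 − 0.04193×2.58×1511.5 = -86.00 mGal
Δg_SB(B) = 981773.75 − 981868.36 + 0.3086×686.1 − 0.04193×2.58×686.1 = 42.90 mGal
Difference = 42.90 − (-86.00) = 128.90 mGal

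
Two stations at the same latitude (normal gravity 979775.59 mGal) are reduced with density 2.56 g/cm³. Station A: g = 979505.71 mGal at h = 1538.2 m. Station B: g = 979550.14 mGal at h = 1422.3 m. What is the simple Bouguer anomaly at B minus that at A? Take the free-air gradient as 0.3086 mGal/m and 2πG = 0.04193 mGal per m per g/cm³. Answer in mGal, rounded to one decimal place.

Δg_SB(A) = 979505.71 − 979775.59 + 0.3086×1538.2 − 0.04193×2.56×1538.2 = 39.70 mGal
Δg_SB(B) = 979550.14 − 979775.59 + 0.3086×1422.3 − 0.04193×2.56×1422.3 = 60.80 mGal
Difference = 60.80 − (39.70) = 21.10 mGal

21.1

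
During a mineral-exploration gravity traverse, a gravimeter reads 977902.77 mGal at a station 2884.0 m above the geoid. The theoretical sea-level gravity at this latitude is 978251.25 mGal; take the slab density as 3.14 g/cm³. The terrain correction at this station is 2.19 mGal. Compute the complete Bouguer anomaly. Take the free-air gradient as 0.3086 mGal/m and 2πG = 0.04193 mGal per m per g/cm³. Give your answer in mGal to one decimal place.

Free-air correction = 0.3086 × 2884.0 = 890.00 mGal
Free-air anomaly = 977902.77 − 978251.25 + (890.00) = 541.52 mGal
Bouguer slab correction = 0.04193 × 3.14 × 2884.0 = 379.71 mGal
Simple Bouguer anomaly = 541.52 − (379.71) = 161.81 mGal
Complete Bouguer anomaly = 161.81 + 2.19 = 164.00 mGal

164.0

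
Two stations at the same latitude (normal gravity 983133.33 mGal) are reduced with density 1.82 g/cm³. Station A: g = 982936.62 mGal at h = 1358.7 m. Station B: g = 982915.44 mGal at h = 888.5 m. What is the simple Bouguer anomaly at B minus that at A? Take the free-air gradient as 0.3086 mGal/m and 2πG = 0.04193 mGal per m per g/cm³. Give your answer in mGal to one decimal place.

-130.4

Δg_SB(A) = 982936.62 − 983133.33 + 0.3086×1358.7 − 0.04193×1.82×1358.7 = 118.90 mGal
Δg_SB(B) = 982915.44 − 983133.33 + 0.3086×888.5 − 0.04193×1.82×888.5 = -11.50 mGal
Difference = -11.50 − (118.90) = -130.40 mGal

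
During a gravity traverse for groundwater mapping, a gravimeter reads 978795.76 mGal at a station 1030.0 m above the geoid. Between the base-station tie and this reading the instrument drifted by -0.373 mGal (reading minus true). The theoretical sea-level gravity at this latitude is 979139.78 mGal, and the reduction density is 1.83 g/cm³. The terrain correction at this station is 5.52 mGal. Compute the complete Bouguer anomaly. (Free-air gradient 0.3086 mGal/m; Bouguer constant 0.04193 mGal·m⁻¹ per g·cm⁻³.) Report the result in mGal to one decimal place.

Drift-corrected reading = 978795.76 − (-0.373) = 978796.133 mGal
Free-air correction = 0.3086 × 1030.0 = 317.86 mGal
Free-air anomaly = 978796.133 − 979139.78 + (317.86) = -25.787 mGal
Bouguer slab correction = 0.04193 × 1.83 × 1030.0 = 79.03 mGal
Simple Bouguer anomaly = -25.787 − (79.03) = -104.817 mGal
Complete Bouguer anomaly = -104.817 + 5.52 = -99.297 mGal

-99.3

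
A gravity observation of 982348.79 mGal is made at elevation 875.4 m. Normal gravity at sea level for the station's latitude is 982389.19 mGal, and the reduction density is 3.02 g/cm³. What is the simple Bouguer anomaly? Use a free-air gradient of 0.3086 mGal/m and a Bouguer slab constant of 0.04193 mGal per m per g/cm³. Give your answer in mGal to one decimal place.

118.9

Free-air correction = 0.3086 × 875.4 = 270.15 mGal
Free-air anomaly = 982348.79 − 982389.19 + (270.15) = 229.75 mGal
Bouguer slab correction = 0.04193 × 3.02 × 875.4 = 110.85 mGal
Simple Bouguer anomaly = 229.75 − (110.85) = 118.90 mGal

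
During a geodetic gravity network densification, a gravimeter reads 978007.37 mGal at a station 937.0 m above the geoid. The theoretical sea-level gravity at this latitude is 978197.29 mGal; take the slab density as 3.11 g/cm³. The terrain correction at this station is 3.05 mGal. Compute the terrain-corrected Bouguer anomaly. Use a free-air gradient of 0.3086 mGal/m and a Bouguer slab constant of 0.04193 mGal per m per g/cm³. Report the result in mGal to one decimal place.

-19.9

Free-air correction = 0.3086 × 937.0 = 289.16 mGal
Free-air anomaly = 978007.37 − 978197.29 + (289.16) = 99.24 mGal
Bouguer slab correction = 0.04193 × 3.11 × 937.0 = 122.19 mGal
Simple Bouguer anomaly = 99.24 − (122.19) = -22.95 mGal
Complete Bouguer anomaly = -22.95 + 3.05 = -19.90 mGal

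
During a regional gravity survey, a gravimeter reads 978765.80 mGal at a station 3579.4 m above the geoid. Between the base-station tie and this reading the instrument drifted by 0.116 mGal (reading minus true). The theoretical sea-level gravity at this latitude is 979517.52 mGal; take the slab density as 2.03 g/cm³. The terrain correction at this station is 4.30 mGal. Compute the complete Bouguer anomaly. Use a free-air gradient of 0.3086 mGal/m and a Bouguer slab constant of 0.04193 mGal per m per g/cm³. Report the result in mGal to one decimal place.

Drift-corrected reading = 978765.80 − (0.116) = 978765.684 mGal
Free-air correction = 0.3086 × 3579.4 = 1104.60 mGal
Free-air anomaly = 978765.684 − 979517.52 + (1104.60) = 352.764 mGal
Bouguer slab correction = 0.04193 × 2.03 × 3579.4 = 304.67 mGal
Simple Bouguer anomaly = 352.764 − (304.67) = 48.094 mGal
Complete Bouguer anomaly = 48.094 + 4.30 = 52.394 mGal

52.4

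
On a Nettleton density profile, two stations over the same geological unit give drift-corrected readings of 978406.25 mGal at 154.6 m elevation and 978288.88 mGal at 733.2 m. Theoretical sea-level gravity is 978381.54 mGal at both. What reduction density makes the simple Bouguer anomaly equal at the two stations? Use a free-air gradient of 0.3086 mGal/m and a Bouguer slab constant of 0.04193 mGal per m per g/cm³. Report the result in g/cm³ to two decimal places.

Δg_obs = 978288.88 − 978406.25 = -117.37 mGal over Δh = 733.2 − 154.6 = 578.6 m
Equal Bouguer anomalies ⇒ Δg_obs + (0.3086 − 0.04193ρ)·Δh = 0
0.3086 − 0.04193ρ = −Δg_obs/Δh = 0.20285
ρ = (0.3086 − 0.20285) / 0.04193 = 2.52 g/cm³

2.52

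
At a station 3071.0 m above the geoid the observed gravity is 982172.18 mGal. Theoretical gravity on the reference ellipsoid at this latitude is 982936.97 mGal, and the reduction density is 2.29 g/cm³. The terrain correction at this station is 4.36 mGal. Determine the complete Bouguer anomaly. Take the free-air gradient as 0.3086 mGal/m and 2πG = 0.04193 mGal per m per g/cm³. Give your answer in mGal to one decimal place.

Free-air correction = 0.3086 × 3071.0 = 947.71 mGal
Free-air anomaly = 982172.18 − 982936.97 + (947.71) = 182.92 mGal
Bouguer slab correction = 0.04193 × 2.29 × 3071.0 = 294.88 mGal
Simple Bouguer anomaly = 182.92 − (294.88) = -111.96 mGal
Complete Bouguer anomaly = -111.96 + 4.36 = -107.60 mGal

-107.6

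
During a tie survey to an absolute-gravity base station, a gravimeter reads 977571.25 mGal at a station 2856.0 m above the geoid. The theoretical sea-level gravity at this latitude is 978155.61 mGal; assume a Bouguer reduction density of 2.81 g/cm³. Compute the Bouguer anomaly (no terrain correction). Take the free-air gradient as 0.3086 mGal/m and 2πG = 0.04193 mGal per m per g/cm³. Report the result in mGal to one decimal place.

Free-air correction = 0.3086 × 2856.0 = 881.36 mGal
Free-air anomaly = 977571.25 − 978155.61 + (881.36) = 297.00 mGal
Bouguer slab correction = 0.04193 × 2.81 × 2856.0 = 336.50 mGal
Simple Bouguer anomaly = 297.00 − (336.50) = -39.50 mGal

-39.5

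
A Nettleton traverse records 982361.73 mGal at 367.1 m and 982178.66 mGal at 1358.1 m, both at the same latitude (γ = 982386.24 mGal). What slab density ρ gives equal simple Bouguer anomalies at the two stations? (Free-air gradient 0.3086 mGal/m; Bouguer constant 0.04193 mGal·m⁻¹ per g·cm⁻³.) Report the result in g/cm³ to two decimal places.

2.95

Δg_obs = 982178.66 − 982361.73 = -183.07 mGal over Δh = 1358.1 − 367.1 = 991.0 m
Equal Bouguer anomalies ⇒ Δg_obs + (0.3086 − 0.04193ρ)·Δh = 0
0.3086 − 0.04193ρ = −Δg_obs/Δh = 0.18473
ρ = (0.3086 − 0.18473) / 0.04193 = 2.95 g/cm³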